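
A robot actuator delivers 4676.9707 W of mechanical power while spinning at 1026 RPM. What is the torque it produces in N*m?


omega = 1026 * 2*pi/60 = 107.442469 rad/s
tau = P / omega = 4676.9707 / 107.442469 = 43.5300

43.5300 N*m


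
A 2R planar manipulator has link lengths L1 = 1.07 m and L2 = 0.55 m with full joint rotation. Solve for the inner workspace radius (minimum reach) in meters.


r_min = |L1 - L2| = |1.07 - 0.55| = 0.5200

0.5200 m


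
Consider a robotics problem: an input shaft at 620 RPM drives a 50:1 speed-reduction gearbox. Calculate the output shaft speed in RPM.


omega_out = omega_in / N = 620 / 50 = 12.4000

12.4000 RPM


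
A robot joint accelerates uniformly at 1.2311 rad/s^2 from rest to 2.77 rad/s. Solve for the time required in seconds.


t = delta_omega / alpha = 2.77 / 1.2311 = 2.2500

2.2500 s


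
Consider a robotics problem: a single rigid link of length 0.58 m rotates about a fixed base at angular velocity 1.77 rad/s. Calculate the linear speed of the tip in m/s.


v = L*omega = 0.58 * 1.77 = 1.0266

1.0266 m/s


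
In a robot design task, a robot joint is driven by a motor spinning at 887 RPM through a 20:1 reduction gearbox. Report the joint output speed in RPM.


omega_joint = omega_motor / N = 887 / 20 = 44.3500

44.3500 RPM


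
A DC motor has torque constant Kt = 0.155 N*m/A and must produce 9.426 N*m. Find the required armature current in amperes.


I = tau / Kt = 9.426/0.155 = 60.8129

60.8129 A


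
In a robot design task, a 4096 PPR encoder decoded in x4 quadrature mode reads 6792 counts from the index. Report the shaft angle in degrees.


angle = counts * 360 / (PPR*4) = 6792 * 360 / 16384 = 149.2383

149.2383 degrees


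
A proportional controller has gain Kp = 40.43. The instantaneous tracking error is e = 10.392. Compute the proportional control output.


u_P = Kp * e = 40.43 * 10.392 = 420.1486

420.1486


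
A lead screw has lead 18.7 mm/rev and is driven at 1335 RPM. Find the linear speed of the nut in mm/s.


v = lead * (RPM/60) = 18.7*1335/60 = 416.0750

416.0750 mm/s


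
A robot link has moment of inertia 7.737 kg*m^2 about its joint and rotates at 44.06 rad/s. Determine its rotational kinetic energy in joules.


KE = (1/2)*I*omega^2 = 0.5*7.737*44.06^2 = 7509.8556

7509.8556 J


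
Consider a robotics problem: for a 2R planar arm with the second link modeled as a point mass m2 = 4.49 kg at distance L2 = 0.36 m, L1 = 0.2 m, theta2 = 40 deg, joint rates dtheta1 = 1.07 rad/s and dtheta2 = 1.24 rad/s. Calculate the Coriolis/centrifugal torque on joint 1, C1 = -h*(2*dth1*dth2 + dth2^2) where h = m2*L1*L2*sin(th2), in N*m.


h = m2*L1*L2*sin(th2) = 4.49*0.2*0.36*sin(40 deg) = 0.207800
C1 = -h*(2*1.07*1.24 + 1.24^2) = -0.207800*4.1912 = -0.8709

-0.8709 N*m


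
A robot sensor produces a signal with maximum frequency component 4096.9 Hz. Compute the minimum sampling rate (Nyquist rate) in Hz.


f_s,min = 2*f_max = 2*4096.9 = 8193.8000

8193.8000 Hz


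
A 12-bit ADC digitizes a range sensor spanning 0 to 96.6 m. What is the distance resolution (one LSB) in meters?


res = range / 2^n = 96.6/2^12 = 96.6/4096 = 0.0236

0.0236 m


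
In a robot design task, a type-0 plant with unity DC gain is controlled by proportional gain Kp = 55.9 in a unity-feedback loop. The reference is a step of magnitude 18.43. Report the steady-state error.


e_ss = R/(1 + Kp) = 18.43/(1 + 55.9) = 18.43/56.9000 = 0.3239

0.3239


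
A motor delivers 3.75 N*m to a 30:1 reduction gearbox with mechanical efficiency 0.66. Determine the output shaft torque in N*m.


tau_out = tau_in * N * eta = 3.75 * 30 * 0.66 = 74.2500

74.2500 N*m


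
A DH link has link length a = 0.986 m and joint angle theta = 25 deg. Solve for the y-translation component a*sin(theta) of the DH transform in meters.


a*sin(theta) = 0.986*sin(25 deg) = 0.4167

0.4167 m


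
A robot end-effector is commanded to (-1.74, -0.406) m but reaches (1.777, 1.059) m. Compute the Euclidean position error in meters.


dx = 1.777 - (-1.74) = 3.5170, dy = 1.059 - (-0.406) = 1.4650
err = sqrt(12.369289 + 2.146225) = 3.8099

3.8099 m


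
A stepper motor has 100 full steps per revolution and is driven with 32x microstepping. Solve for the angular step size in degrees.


step = 360/(100*32) = 360/3200 = 0.1125

0.1125 degrees


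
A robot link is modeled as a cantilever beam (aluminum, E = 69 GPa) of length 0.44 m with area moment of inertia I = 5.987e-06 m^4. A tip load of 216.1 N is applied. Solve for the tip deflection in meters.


delta = F*L^3/(3*E*I) = 216.1*0.44^3/(3*6.900e+10*5.987e-06)
      = 18.4082624/1239309 = 1.4854e-05

1.4854e-05 m


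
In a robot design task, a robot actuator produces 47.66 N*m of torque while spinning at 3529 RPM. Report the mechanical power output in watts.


omega = 3529 * 2*pi/60 = 369.556016 rad/s
P = tau * omega = 47.66 * 369.556016 = 17613.0397

17613.0397 W


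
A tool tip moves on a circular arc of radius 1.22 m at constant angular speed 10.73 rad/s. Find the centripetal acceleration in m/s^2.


a_c = omega^2 * r = 10.73^2 * 1.22 = 140.4621

140.4621 m/s^2


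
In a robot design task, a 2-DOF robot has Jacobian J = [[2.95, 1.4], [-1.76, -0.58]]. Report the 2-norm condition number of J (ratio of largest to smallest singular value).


JJ^T eigenvalues: trace(JJ^T) = 14.0965, det(JJ^T) = det(J)^2 = 0.56700900
s_max^2 = (14.0965 + sqrt(196.44327625))/2 = 14.05616118
s_min^2 = (14.0965 - sqrt(196.44327625))/2 = 0.04033882
kappa = s_max/s_min = sqrt(14.05616118/0.04033882) = 18.6669

18.6669


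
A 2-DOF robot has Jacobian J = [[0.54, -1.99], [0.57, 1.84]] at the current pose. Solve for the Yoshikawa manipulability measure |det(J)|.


det(J) = 0.54*1.84 - (-1.99)*(0.57) = 2.1279
|det(J)| = 2.1279

2.1279


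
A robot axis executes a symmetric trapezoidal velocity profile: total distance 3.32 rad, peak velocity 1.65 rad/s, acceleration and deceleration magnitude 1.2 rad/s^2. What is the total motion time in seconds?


t_acc = v/a = 1.65/1.2 = 1.375000 s
d_acc = v^2/(2a) = 1.134375 rad (each ramp)
d_cruise = 3.32 - 2*1.134375 = 1.051250 rad
t_cruise = 1.051250/1.65 = 0.637121 s
t_total = 2*1.375000 + 0.637121 = 3.3871

3.3871 s


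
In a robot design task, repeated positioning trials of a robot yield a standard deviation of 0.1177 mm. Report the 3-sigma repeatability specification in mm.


repeatability = 3*sigma = 3*0.1177 = 0.3531

0.3531 mm


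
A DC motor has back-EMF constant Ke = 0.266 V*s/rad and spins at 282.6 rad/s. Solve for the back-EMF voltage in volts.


V_emf = Ke * omega = 0.266*282.6 = 75.1716

75.1716 V


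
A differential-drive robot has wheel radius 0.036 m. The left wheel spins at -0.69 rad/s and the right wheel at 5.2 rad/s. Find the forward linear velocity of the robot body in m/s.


v = r*(wR + wL)/2 = 0.036*(5.2 + -0.69)/2 = 0.0812

0.0812 m/s


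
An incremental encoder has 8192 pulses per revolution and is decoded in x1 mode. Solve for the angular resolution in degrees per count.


resolution = 360 / (PPR * 1) = 360 / 8192 = 0.0439

0.0439 degrees


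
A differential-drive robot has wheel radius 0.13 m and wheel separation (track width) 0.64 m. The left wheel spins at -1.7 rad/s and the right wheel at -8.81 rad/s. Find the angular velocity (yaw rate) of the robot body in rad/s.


omega = r*(wR - wL)/L = 0.13*(-8.81 - (-1.7))/0.64 = -1.4442

-1.4442 rad/s


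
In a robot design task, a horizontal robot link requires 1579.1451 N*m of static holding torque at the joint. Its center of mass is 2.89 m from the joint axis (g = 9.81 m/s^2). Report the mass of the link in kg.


m = tau / (g*L) = 1579.1451 / (9.81 * 2.89) = 55.7000

55.7000 kg


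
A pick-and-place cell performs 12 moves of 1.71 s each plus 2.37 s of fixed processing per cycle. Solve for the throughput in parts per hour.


T_cycle = 12*1.71 + 2.37 = 22.8900 s
rate = 3600/T = 157.2739

157.2739 parts/hour


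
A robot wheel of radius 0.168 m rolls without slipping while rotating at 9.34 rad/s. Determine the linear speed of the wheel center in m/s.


v = omega * r = 9.34 * 0.168 = 1.5691

1.5691 m/s


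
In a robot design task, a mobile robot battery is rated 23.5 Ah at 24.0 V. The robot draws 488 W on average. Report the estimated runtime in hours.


E = 23.5*24.0 = 564.0000 Wh
t = E/P = 564.0000/488 = 1.1557

1.1557 hours


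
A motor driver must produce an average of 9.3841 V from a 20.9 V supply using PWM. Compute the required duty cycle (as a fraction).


D = V_avg/V_supply = 9.3841/20.9 = 0.4490

0.4490


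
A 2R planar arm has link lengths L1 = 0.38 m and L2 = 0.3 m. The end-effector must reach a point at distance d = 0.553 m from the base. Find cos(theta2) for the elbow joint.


cos(th2) = (d^2 - L1^2 - L2^2)/(2*L1*L2) = (0.553^2 - 0.38^2 - 0.3^2)/(2*0.38*0.3) = 0.3132

0.3132


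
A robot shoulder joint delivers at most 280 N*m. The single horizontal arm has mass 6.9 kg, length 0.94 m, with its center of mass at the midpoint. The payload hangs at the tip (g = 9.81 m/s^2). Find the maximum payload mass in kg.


tau_arm = m_arm*g*(L/2) = 6.9*9.81*0.94/2 = 31.8138 N*m
tau_payload = tau_max - tau_arm = 280 - 31.8138 = 248.1862
m_payload = tau_payload / (g*L) = 248.1862 / (9.81*0.94) = 26.9142

26.9142 kg


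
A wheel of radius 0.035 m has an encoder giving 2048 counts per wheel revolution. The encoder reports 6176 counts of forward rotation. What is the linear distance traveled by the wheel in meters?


revs = 6176/2048 = 3.015625
d = revs * 2*pi*r = 3.015625 * 2*pi*0.035 = 0.6632

0.6632 m


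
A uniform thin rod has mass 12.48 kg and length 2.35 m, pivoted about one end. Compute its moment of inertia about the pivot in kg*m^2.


I = (1/3)*m*L^2 = (1/3)*12.48*2.35^2 = 22.9736

22.9736 kg*m^2


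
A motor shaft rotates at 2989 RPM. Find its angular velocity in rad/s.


omega = 2989 * 2*pi/60 = 313.0073

313.0073 rad/s


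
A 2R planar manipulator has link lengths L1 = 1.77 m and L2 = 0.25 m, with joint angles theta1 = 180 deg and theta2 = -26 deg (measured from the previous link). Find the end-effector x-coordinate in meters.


x = L1*cos(th1) + L2*cos(th1+th2) = 1.77*cos(180 deg) + 0.25*cos(154 deg) = -1.9947

-1.9947 m


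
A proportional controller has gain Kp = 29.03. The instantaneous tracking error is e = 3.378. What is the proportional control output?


u_P = Kp * e = 29.03 * 3.378 = 98.0633

98.0633


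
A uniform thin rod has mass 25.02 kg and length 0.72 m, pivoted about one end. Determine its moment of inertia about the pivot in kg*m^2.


I = (1/3)*m*L^2 = (1/3)*25.02*0.72^2 = 4.3235

4.3235 kg*m^2


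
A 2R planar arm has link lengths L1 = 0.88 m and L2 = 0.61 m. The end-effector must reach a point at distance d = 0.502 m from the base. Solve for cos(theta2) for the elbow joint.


cos(th2) = (d^2 - L1^2 - L2^2)/(2*L1*L2) = (0.502^2 - 0.88^2 - 0.61^2)/(2*0.88*0.61) = -0.8332

-0.8332


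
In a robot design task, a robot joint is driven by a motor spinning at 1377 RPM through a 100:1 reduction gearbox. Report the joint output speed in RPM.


omega_joint = omega_motor / N = 1377 / 100 = 13.7700

13.7700 RPM


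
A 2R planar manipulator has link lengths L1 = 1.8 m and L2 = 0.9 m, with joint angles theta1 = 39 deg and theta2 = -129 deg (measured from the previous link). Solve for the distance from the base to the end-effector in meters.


x = L1*cos(th1) + L2*cos(th1+th2) = 1.398863
y = L1*sin(th1) + L2*sin(th1+th2) = 0.232777
d = sqrt(x^2 + y^2) = sqrt(1.956818 + 0.054185) = 1.4181

1.4181 m


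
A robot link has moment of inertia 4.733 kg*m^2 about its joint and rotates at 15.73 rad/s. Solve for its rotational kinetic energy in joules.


KE = (1/2)*I*omega^2 = 0.5*4.733*15.73^2 = 585.5500

585.5500 J


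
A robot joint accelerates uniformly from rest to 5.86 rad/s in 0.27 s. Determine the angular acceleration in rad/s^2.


alpha = delta_omega / t = 5.86 / 0.27 = 21.7037

21.7037 rad/s^2


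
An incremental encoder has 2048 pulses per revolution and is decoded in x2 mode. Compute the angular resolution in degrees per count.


resolution = 360 / (PPR * 2) = 360 / 4096 = 0.0879

0.0879 degrees


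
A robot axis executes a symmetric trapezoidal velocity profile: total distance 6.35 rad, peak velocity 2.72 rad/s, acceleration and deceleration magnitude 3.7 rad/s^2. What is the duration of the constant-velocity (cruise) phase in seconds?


t_acc = v/a = 0.735135 s, d_acc = v^2/(2a) = 0.999784 rad each
d_cruise = 6.35 - 2*0.999784 = 4.350432 rad
t_cruise = d_cruise/v = 4.350432/2.72 = 1.5994

1.5994 s


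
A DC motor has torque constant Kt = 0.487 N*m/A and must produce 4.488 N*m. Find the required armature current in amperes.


I = tau / Kt = 4.488/0.487 = 9.2156

9.2156 A


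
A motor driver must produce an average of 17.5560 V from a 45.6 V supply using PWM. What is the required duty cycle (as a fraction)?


D = V_avg/V_supply = 17.5560/45.6 = 0.3850

0.3850


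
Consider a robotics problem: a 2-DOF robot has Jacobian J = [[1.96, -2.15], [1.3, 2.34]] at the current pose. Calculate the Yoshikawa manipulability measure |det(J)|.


det(J) = 1.96*2.34 - (-2.15)*(1.3) = 7.3814
|det(J)| = 7.3814

7.3814


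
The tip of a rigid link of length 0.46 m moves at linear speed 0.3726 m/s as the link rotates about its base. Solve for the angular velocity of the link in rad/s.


omega = v / L = 0.3726 / 0.46 = 0.8100

0.8100 rad/s


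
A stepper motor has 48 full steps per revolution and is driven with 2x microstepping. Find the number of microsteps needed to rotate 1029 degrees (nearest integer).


step_size = 360/(48*2) = 360/96 = 3.750000 deg
n = 1029/(360/96) = 1029*96/360 = 274.4000 -> 274

274 steps


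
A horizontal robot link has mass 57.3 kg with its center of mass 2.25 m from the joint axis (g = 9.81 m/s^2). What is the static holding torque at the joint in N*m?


tau = m*g*L = 57.3 * 9.81 * 2.25 = 1264.7543

1264.7543 N*m


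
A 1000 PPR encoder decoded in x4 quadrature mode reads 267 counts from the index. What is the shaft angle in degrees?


angle = counts * 360 / (PPR*4) = 267 * 360 / 4000 = 24.0300

24.0300 degrees


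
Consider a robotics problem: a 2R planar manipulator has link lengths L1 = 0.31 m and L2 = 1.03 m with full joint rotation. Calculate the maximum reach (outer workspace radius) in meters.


r_max = L1 + L2 = 0.31 + 1.03 = 1.3400

1.3400 m


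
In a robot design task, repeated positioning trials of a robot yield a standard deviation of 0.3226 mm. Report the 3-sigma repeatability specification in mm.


repeatability = 3*sigma = 3*0.3226 = 0.9678

0.9678 mm


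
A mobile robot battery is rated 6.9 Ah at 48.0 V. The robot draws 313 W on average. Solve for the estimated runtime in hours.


E = 6.9*48.0 = 331.2000 Wh
t = E/P = 331.2000/313 = 1.0581

1.0581 hours


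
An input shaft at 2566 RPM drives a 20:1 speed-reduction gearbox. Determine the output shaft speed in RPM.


omega_out = omega_in / N = 2566 / 20 = 128.3000

128.3000 RPM


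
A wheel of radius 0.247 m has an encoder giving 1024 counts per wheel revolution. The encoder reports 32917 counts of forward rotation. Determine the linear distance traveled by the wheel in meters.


revs = 32917/1024 = 32.145508
d = revs * 2*pi*r = 32.145508 * 2*pi*0.247 = 49.8881

49.8881 m


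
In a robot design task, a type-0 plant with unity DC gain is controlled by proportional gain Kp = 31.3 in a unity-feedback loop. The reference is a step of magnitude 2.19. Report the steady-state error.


e_ss = R/(1 + Kp) = 2.19/(1 + 31.3) = 2.19/32.3000 = 0.0678

0.0678


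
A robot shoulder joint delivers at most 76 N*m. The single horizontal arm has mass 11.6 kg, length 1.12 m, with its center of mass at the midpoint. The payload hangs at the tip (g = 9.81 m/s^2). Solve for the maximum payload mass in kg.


tau_arm = m_arm*g*(L/2) = 11.6*9.81*1.12/2 = 63.7258 N*m
tau_payload = tau_max - tau_arm = 76 - 63.7258 = 12.2742
m_payload = tau_payload / (g*L) = 12.2742 / (9.81*1.12) = 1.1171

1.1171 kg


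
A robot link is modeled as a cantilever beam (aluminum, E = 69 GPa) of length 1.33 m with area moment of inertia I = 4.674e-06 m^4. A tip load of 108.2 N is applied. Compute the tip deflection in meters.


delta = F*L^3/(3*E*I) = 108.2*1.33^3/(3*6.900e+10*4.674e-06)
      = 254.5553234/967518 = 2.6310e-04

2.6310e-04 m


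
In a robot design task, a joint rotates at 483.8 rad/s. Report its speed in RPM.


RPM = 483.8 * 60/(2*pi) = 4619.9497

4619.9497 RPM


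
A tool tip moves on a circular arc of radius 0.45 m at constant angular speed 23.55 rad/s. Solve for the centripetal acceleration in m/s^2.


a_c = omega^2 * r = 23.55^2 * 0.45 = 249.5711

249.5711 m/s^2


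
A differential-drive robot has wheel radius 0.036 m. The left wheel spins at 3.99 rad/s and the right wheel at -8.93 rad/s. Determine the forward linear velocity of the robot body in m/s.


v = r*(wR + wL)/2 = 0.036*(-8.93 + 3.99)/2 = -0.0889

-0.0889 m/s


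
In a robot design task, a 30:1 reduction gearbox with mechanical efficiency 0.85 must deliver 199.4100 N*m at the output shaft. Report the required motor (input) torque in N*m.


tau_in = tau_out / (N * eta) = 199.4100 / (30 * 0.85) = 7.8200

7.8200 N*m


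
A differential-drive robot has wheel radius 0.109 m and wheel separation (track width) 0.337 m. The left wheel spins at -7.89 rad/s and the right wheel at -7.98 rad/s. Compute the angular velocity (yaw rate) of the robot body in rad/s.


omega = r*(wR - wL)/L = 0.109*(-7.98 - (-7.89))/0.337 = -0.0291

-0.0291 rad/s


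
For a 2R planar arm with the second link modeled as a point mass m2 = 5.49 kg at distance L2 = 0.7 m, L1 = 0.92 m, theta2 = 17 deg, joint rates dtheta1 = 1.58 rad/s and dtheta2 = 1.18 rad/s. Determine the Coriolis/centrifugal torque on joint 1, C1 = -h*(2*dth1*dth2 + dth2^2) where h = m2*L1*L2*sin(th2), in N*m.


h = m2*L1*L2*sin(th2) = 5.49*0.92*0.7*sin(17 deg) = 1.033698
C1 = -h*(2*1.58*1.18 + 1.18^2) = -1.033698*5.1212 = -5.2938

-5.2938 N*m


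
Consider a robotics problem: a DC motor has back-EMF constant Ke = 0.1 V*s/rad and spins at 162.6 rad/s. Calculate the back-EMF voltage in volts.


V_emf = Ke * omega = 0.1*162.6 = 16.2600

16.2600 V


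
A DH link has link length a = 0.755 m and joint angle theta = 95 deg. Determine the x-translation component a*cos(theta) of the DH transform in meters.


a*cos(theta) = 0.755*cos(95 deg) = -0.0658

-0.0658 m


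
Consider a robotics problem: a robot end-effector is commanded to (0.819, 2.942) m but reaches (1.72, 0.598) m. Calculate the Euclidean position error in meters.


dx = 1.72 - (0.819) = 0.9010, dy = 0.598 - (2.942) = -2.3440
err = sqrt(0.811801 + 5.494336) = 2.5112

2.5112 m


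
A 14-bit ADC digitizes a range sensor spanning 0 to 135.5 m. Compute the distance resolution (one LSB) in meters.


res = range / 2^n = 135.5/2^14 = 135.5/16384 = 0.0083

0.0083 m


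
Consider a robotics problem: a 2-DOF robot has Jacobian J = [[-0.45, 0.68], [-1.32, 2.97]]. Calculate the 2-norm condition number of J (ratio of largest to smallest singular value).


JJ^T eigenvalues: trace(JJ^T) = 11.2282, det(JJ^T) = det(J)^2 = 0.19263321
s_max^2 = (11.2282 + sqrt(125.30194240))/2 = 11.21101751
s_min^2 = (11.2282 - sqrt(125.30194240))/2 = 0.01718249
kappa = s_max/s_min = sqrt(11.21101751/0.01718249) = 25.5434

25.5434


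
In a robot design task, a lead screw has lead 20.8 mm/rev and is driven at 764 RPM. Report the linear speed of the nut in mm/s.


v = lead * (RPM/60) = 20.8*764/60 = 264.8533

264.8533 mm/s


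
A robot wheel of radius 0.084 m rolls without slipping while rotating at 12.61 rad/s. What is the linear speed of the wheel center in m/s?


v = omega * r = 12.61 * 0.084 = 1.0592

1.0592 m/s


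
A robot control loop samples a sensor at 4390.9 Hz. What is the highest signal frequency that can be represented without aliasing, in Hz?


f_max = f_s/2 = 4390.9/2 = 2195.4500

2195.4500 Hz


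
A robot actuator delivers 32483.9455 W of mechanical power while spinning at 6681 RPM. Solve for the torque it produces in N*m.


omega = 6681 * 2*pi/60 = 699.632684 rad/s
tau = P / omega = 32483.9455 / 699.632684 = 46.4300

46.4300 N*m


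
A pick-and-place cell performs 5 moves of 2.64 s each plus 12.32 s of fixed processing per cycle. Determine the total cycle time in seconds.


T = 5*2.64 + 12.32 = 25.5200

25.5200 s


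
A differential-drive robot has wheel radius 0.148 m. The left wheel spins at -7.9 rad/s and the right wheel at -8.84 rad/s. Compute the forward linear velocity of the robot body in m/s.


v = r*(wR + wL)/2 = 0.148*(-8.84 + -7.9)/2 = -1.2388

-1.2388 m/s


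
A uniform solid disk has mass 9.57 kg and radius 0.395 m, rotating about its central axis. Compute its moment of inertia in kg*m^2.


I = (1/2)*m*R^2 = 0.5*9.57*0.395^2 = 0.7466

0.7466 kg*m^2


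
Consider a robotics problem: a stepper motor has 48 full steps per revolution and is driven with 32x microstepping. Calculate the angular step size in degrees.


step = 360/(48*32) = 360/1536 = 0.2344

0.2344 degrees


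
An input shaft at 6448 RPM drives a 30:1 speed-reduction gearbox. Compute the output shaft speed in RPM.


omega_out = omega_in / N = 6448 / 30 = 214.9333

214.9333 RPM


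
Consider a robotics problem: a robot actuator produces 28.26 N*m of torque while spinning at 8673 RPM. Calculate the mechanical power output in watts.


omega = 8673 * 2*pi/60 = 908.234436 rad/s
P = tau * omega = 28.26 * 908.234436 = 25666.7052

25666.7052 W


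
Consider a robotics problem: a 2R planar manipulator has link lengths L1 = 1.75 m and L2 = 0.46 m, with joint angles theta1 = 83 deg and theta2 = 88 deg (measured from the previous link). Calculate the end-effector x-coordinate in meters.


x = L1*cos(th1) + L2*cos(th1+th2) = 1.75*cos(83 deg) + 0.46*cos(171 deg) = -0.2411

-0.2411 m


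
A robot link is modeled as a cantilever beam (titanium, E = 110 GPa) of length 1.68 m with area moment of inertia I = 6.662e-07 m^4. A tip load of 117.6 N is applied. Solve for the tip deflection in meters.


delta = F*L^3/(3*E*I) = 117.6*1.68^3/(3*1.100e+11*6.662e-07)
      = 557.6159232/219846 = 0.0025

0.0025 m


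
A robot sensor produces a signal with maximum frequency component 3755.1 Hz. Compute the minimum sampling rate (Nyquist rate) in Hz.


f_s,min = 2*f_max = 2*3755.1 = 7510.2000

7510.2000 Hz


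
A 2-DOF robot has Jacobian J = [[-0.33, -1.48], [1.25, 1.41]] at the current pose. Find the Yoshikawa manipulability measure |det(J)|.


det(J) = -0.33*1.41 - (-1.48)*(1.25) = 1.3847
|det(J)| = 1.3847

1.3847


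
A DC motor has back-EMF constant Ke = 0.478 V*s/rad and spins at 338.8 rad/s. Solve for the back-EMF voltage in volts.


V_emf = Ke * omega = 0.478*338.8 = 161.9464

161.9464 V


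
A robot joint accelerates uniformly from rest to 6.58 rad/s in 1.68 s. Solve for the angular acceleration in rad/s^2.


alpha = delta_omega / t = 6.58 / 1.68 = 3.9167

3.9167 rad/s^2


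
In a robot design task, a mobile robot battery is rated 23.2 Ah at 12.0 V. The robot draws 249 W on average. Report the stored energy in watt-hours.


E = capacity * V = 23.2*12.0 = 278.4000

278.4000 Wh


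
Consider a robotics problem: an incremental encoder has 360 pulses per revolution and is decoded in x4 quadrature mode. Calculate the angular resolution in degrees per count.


resolution = 360 / (PPR * 4) = 360 / 1440 = 0.2500

0.2500 degrees


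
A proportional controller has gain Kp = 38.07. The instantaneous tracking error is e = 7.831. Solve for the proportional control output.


u_P = Kp * e = 38.07 * 7.831 = 298.1262

298.1262


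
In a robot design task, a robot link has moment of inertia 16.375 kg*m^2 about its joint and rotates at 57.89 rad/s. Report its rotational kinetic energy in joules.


KE = (1/2)*I*omega^2 = 0.5*16.375*57.89^2 = 27438.3766

27438.3766 J


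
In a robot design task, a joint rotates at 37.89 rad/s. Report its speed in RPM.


RPM = 37.89 * 60/(2*pi) = 361.8228

361.8228 RPM


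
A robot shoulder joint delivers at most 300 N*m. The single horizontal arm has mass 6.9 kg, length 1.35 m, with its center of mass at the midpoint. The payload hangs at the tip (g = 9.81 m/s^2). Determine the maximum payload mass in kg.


tau_arm = m_arm*g*(L/2) = 6.9*9.81*1.35/2 = 45.6901 N*m
tau_payload = tau_max - tau_arm = 300 - 45.6901 = 254.3099
m_payload = tau_payload / (g*L) = 254.3099 / (9.81*1.35) = 19.2026

19.2026 kg


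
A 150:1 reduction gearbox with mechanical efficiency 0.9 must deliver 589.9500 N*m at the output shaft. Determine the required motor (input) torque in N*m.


tau_in = tau_out / (N * eta) = 589.9500 / (150 * 0.9) = 4.3700

4.3700 N*m


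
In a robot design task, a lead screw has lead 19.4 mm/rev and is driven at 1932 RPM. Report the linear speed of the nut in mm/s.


v = lead * (RPM/60) = 19.4*1932/60 = 624.6800

624.6800 mm/s


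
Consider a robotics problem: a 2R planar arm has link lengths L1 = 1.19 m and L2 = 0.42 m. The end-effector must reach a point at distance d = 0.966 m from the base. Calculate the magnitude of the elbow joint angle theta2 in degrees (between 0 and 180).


cos(th2) = (d^2 - L1^2 - L2^2)/(2*L1*L2) = (0.966^2 - 1.19^2 - 0.42^2)/(2*1.19*0.42) = -0.65960784
th2 = acos(-0.65960784) = 131.2700 deg

131.2700 degrees


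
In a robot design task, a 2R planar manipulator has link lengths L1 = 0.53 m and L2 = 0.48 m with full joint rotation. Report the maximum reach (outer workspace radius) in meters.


r_max = L1 + L2 = 0.53 + 0.48 = 1.0100

1.0100 m


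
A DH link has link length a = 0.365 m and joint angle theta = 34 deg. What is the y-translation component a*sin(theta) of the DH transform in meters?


a*sin(theta) = 0.365*sin(34 deg) = 0.2041

0.2041 m


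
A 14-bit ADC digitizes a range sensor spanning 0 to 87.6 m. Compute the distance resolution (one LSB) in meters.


res = range / 2^n = 87.6/2^14 = 87.6/16384 = 0.0053

0.0053 m


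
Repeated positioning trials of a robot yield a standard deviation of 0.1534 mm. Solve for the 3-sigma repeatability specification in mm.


repeatability = 3*sigma = 3*0.1534 = 0.4602

0.4602 mm


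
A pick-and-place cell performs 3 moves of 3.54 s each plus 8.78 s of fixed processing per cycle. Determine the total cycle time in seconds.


T = 3*3.54 + 8.78 = 19.4000

19.4000 s


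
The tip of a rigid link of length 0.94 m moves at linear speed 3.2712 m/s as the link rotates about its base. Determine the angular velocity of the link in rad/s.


omega = v / L = 3.2712 / 0.94 = 3.4800

3.4800 rad/s


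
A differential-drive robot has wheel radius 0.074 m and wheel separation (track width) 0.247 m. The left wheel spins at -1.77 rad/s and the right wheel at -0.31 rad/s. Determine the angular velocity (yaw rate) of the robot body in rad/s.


omega = r*(wR - wL)/L = 0.074*(-0.31 - (-1.77))/0.247 = 0.4374

0.4374 rad/s


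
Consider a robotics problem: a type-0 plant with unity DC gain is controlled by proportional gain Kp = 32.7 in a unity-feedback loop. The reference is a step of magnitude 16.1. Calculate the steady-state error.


e_ss = R/(1 + Kp) = 16.1/(1 + 32.7) = 16.1/33.7000 = 0.4777

0.4777


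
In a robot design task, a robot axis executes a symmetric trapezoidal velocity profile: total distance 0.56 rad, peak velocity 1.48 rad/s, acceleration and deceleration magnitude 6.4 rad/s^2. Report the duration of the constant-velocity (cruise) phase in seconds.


t_acc = v/a = 0.231250 s, d_acc = v^2/(2a) = 0.171125 rad each
d_cruise = 0.56 - 2*0.171125 = 0.217750 rad
t_cruise = d_cruise/v = 0.217750/1.48 = 0.1471

0.1471 s


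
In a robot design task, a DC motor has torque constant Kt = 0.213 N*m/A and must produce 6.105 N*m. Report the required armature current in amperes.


I = tau / Kt = 6.105/0.213 = 28.6620

28.6620 A


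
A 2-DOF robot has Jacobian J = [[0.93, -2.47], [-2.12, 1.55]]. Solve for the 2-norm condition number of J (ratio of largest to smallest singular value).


JJ^T eigenvalues: trace(JJ^T) = 13.8627, det(JJ^T) = det(J)^2 = 14.40126601
s_max^2 = (13.8627 + sqrt(134.56938725))/2 = 12.73155231
s_min^2 = (13.8627 - sqrt(134.56938725))/2 = 1.13114769
kappa = s_max/s_min = sqrt(12.73155231/1.13114769) = 3.3549

3.3549


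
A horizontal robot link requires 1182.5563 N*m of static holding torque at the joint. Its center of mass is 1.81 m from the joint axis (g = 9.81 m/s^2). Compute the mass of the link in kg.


m = tau / (g*L) = 1182.5563 / (9.81 * 1.81) = 66.6000

66.6000 kg


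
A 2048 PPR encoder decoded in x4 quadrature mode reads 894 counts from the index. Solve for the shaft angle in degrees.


angle = counts * 360 / (PPR*4) = 894 * 360 / 8192 = 39.2871

39.2871 degrees


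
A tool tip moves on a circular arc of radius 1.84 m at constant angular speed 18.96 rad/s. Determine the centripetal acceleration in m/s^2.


a_c = omega^2 * r = 18.96^2 * 1.84 = 661.4461

661.4461 m/s^2


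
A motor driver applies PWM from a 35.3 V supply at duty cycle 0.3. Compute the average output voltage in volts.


V_avg = V_supply * D = 35.3*0.3 = 10.5900

10.5900 V


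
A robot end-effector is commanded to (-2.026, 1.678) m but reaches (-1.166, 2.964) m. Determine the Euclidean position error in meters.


dx = -1.166 - (-2.026) = 0.8600, dy = 2.964 - (1.678) = 1.2860
err = sqrt(0.739600 + 1.653796) = 1.5471

1.5471 m


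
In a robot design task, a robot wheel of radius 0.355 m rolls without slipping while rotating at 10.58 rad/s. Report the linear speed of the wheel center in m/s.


v = omega * r = 10.58 * 0.355 = 3.7559

3.7559 m/s


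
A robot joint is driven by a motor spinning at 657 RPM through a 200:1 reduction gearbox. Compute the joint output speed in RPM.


omega_joint = omega_motor / N = 657 / 200 = 3.2850

3.2850 RPM


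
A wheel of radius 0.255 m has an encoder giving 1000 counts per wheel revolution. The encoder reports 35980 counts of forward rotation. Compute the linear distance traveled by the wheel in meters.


revs = 35980/1000 = 35.980000
d = revs * 2*pi*r = 35.980000 * 2*pi*0.255 = 57.6476

57.6476 m


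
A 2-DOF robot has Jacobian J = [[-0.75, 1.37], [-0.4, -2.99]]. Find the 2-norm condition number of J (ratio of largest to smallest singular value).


JJ^T eigenvalues: trace(JJ^T) = 11.5395, det(JJ^T) = det(J)^2 = 7.78689025
s_max^2 = (11.5395 + sqrt(102.01249925))/2 = 10.81981186
s_min^2 = (11.5395 - sqrt(102.01249925))/2 = 0.71968814
kappa = s_max/s_min = sqrt(10.81981186/0.71968814) = 3.8774

3.8774


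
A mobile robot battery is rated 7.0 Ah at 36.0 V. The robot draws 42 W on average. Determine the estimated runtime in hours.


E = 7.0*36.0 = 252.0000 Wh
t = E/P = 252.0000/42 = 6.0000

6.0000 hours


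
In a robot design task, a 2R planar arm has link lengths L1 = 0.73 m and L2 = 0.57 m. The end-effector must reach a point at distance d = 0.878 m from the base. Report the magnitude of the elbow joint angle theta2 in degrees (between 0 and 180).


cos(th2) = (d^2 - L1^2 - L2^2)/(2*L1*L2) = (0.878^2 - 0.73^2 - 0.57^2)/(2*0.73*0.57) = -0.10444124
th2 = acos(-0.10444124) = 95.9950 deg

95.9950 degrees


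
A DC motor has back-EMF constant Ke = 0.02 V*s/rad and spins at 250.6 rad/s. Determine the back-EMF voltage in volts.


V_emf = Ke * omega = 0.02*250.6 = 5.0120

5.0120 V


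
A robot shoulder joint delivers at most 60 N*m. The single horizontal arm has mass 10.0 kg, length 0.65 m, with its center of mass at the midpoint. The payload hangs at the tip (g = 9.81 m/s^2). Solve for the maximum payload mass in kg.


tau_arm = m_arm*g*(L/2) = 10.0*9.81*0.65/2 = 31.8825 N*m
tau_payload = tau_max - tau_arm = 60 - 31.8825 = 28.1175
m_payload = tau_payload / (g*L) = 28.1175 / (9.81*0.65) = 4.4096

4.4096 kg


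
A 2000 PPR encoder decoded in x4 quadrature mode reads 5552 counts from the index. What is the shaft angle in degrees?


angle = counts * 360 / (PPR*4) = 5552 * 360 / 8000 = 249.8400

249.8400 degrees


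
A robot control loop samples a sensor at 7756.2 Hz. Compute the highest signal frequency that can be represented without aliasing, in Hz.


f_max = f_s/2 = 7756.2/2 = 3878.1000

3878.1000 Hz


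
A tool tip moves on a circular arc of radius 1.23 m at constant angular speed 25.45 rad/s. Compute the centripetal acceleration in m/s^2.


a_c = omega^2 * r = 25.45^2 * 1.23 = 796.6741

796.6741 m/s^2


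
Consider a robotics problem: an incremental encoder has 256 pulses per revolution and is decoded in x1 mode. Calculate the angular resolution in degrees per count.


resolution = 360 / (PPR * 1) = 360 / 256 = 1.4062

1.4062 degrees


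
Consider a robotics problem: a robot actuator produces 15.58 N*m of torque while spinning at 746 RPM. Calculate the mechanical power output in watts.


omega = 746 * 2*pi/60 = 78.120937 rad/s
P = tau * omega = 15.58 * 78.120937 = 1217.1242

1217.1242 W


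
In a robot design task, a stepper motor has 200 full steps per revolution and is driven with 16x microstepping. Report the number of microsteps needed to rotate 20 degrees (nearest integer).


step_size = 360/(200*16) = 360/3200 = 0.112500 deg
n = 20/(360/3200) = 20*3200/360 = 177.7778 -> 178

178 steps


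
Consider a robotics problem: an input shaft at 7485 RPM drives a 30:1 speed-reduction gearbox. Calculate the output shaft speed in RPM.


omega_out = omega_in / N = 7485 / 30 = 249.5000

249.5000 RPM


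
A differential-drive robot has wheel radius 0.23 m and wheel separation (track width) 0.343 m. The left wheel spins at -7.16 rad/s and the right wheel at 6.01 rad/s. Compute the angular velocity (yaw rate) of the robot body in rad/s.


omega = r*(wR - wL)/L = 0.23*(6.01 - (-7.16))/0.343 = 8.8312

8.8312 rad/s


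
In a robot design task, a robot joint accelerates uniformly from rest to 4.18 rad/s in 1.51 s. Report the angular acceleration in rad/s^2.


alpha = delta_omega / t = 4.18 / 1.51 = 2.7682

2.7682 rad/s^2


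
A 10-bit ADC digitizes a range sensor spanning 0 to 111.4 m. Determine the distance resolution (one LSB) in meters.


res = range / 2^n = 111.4/2^10 = 111.4/1024 = 0.1088

0.1088 m


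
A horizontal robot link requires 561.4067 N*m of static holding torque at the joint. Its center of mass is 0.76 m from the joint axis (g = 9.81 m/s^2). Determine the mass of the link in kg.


m = tau / (g*L) = 561.4067 / (9.81 * 0.76) = 75.3000

75.3000 kg


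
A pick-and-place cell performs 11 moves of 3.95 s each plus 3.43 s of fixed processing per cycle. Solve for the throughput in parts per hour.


T_cycle = 11*3.95 + 3.43 = 46.8800 s
rate = 3600/T = 76.7918

76.7918 parts/hour


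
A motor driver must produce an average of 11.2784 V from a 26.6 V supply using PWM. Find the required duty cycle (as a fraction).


D = V_avg/V_supply = 11.2784/26.6 = 0.4240

0.4240


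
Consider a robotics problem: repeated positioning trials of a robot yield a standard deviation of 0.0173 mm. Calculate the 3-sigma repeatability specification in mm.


repeatability = 3*sigma = 3*0.0173 = 0.0519

0.0519 mm


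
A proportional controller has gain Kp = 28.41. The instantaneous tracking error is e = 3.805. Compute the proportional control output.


u_P = Kp * e = 28.41 * 3.805 = 108.1001

108.1001


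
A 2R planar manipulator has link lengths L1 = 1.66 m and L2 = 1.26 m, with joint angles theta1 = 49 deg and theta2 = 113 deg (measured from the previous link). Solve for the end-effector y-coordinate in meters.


y = L1*sin(th1) + L2*sin(th1+th2) = 1.66*sin(49 deg) + 1.26*sin(162 deg) = 1.6422

1.6422 m


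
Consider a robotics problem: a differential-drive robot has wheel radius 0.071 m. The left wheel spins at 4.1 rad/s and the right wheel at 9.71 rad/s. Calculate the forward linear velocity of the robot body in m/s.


v = r*(wR + wL)/2 = 0.071*(9.71 + 4.1)/2 = 0.4903

0.4903 m/s


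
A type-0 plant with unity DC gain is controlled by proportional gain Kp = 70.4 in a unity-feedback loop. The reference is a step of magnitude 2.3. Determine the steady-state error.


e_ss = R/(1 + Kp) = 2.3/(1 + 70.4) = 2.3/71.4000 = 0.0322

0.0322


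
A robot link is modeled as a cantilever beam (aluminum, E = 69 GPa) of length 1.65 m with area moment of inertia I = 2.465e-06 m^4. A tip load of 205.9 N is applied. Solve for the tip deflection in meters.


delta = F*L^3/(3*E*I) = 205.9*1.65^3/(3*6.900e+10*2.465e-06)
      = 924.9285375/510255 = 0.0018

0.0018 m


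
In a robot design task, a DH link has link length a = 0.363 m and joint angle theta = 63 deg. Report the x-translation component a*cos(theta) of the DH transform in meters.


a*cos(theta) = 0.363*cos(63 deg) = 0.1648

0.1648 m


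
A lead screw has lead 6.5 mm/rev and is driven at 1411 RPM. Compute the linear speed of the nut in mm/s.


v = lead * (RPM/60) = 6.5*1411/60 = 152.8583

152.8583 mm/s


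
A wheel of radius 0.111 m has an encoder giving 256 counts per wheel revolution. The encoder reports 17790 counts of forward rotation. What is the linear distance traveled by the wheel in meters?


revs = 17790/256 = 69.492188
d = revs * 2*pi*r = 69.492188 * 2*pi*0.111 = 48.4662

48.4662 m


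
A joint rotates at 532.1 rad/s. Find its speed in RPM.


RPM = 532.1 * 60/(2*pi) = 5081.1807

5081.1807 RPM


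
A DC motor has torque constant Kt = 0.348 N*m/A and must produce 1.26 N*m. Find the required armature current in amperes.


I = tau / Kt = 1.26/0.348 = 3.6207

3.6207 A


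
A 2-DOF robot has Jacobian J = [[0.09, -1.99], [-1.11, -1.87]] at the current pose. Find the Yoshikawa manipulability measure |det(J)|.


det(J) = 0.09*-1.87 - (-1.99)*(-1.11) = -2.3772
|det(J)| = 2.3772

2.3772


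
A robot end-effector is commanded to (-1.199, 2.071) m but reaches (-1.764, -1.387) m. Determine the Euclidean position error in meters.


dx = -1.764 - (-1.199) = -0.5650, dy = -1.387 - (2.071) = -3.4580
err = sqrt(0.319225 + 11.957764) = 3.5039

3.5039 m


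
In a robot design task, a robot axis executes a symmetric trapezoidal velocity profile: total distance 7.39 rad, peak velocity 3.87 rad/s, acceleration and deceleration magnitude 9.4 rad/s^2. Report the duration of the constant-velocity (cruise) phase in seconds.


t_acc = v/a = 0.411702 s, d_acc = v^2/(2a) = 0.796644 rad each
d_cruise = 7.39 - 2*0.796644 = 5.796712 rad
t_cruise = d_cruise/v = 5.796712/3.87 = 1.4979

1.4979 s


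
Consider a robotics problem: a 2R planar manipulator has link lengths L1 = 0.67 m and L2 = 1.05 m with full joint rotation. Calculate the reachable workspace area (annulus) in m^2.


r_max = L1 + L2 = 1.7200, r_min = |L1 - L2| = 0.3800
A = pi*(r_max^2 - r_min^2) = pi*(2.9584 - 0.1444) = 8.8404

8.8404 m^2


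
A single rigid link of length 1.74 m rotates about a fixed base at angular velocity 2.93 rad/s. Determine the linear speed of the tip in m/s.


v = L*omega = 1.74 * 2.93 = 5.0982

5.0982 m/s


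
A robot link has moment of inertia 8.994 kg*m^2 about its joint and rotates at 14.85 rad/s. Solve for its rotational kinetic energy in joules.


KE = (1/2)*I*omega^2 = 0.5*8.994*14.85^2 = 991.6897

991.6897 J


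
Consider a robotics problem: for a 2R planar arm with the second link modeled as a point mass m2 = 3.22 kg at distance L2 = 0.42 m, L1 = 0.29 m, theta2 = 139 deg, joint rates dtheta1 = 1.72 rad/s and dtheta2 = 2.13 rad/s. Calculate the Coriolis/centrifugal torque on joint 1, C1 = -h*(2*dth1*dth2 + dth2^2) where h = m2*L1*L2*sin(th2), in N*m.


h = m2*L1*L2*sin(th2) = 3.22*0.29*0.42*sin(139 deg) = 0.257304
C1 = -h*(2*1.72*2.13 + 2.13^2) = -0.257304*11.8641 = -3.0527

-3.0527 N*m
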